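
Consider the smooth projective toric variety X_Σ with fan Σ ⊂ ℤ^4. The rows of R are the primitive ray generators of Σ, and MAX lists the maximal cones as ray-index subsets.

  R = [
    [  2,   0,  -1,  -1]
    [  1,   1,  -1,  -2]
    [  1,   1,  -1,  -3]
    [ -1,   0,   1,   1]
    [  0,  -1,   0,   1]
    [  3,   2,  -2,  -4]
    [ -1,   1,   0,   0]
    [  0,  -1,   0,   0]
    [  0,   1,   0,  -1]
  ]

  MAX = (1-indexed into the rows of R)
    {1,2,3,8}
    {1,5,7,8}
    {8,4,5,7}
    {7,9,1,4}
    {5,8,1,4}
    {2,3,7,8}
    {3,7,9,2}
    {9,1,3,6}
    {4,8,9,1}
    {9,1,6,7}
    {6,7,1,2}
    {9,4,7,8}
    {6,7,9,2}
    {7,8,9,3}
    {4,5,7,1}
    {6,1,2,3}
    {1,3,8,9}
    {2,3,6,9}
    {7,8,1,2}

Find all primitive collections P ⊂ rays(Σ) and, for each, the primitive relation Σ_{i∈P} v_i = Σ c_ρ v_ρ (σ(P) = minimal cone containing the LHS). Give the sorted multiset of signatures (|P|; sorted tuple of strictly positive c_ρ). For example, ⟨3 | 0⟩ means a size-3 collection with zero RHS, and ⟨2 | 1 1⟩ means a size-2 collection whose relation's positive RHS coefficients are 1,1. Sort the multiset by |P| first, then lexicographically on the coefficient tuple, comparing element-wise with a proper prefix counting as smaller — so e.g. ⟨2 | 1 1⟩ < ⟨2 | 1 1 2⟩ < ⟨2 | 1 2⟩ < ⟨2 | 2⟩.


Δ(Σ) — 9 vertices, 14 min non-faces:

  {5,9}:  v_{5} + v_{9} = 0  →  sig = ⟨2 | 0⟩
  {2,4}:  v_{2} + v_{4} = v_{9}  →  sig = ⟨2 | 1⟩
  {3,5}:  v_{3} + v_{5} = v_{2} + v_{8}  →  sig = ⟨2 | 1 1⟩
  {5,6}:  v_{5} + v_{6} = v_{1} + v_{2}  →  sig = ⟨2 | 1 1⟩
  {6,8}:  v_{6} + v_{8} = v_{1} + v_{3}  →  sig = ⟨2 | 1 1⟩
  {2,5}:  v_{2} + v_{5} = v_{1} + v_{7} + v_{8}  →  sig = ⟨2 | 1 1 1⟩
  {3,4}:  v_{3} + v_{4} = v_{8} + 2·v_{9}  →  sig = ⟨2 | 1 2⟩
  {4,6}:  v_{4} + v_{6} = v_{1} + 2·v_{9}  →  sig = ⟨2 | 1 2⟩
  {1,2,9}:  v_{1} + v_{2} + v_{9} = v_{6}  →  sig = ⟨3 | 1⟩
  {2,8,9}:  v_{2} + v_{8} + v_{9} = v_{3}  →  sig = ⟨3 | 1⟩
  {3,6,7}:  v_{3} + v_{6} + v_{7} = 3·v_{2} + v_{9}  →  sig = ⟨3 | 1 3⟩
  {1,3,7}:  v_{1} + v_{3} + v_{7} = 2·v_{2}  →  sig = ⟨3 | 2⟩
  {1,4,7,8}:  v_{1} + v_{4} + v_{7} + v_{8} = 0  →  sig = ⟨4 | 0⟩
  {1,7,8,9}:  v_{1} + v_{7} + v_{8} + v_{9} = v_{2}  →  sig = ⟨4 | 1⟩

so the primitive-relation signature multiset is
    |P|=2: 8 collections, coeffs (), (1), (1,1), (1,1), (1,1), (1,1,1), (1,2), (1,2)
    |P|=3: 4 collections, coeffs (1), (1), (1,3), (2)
    |P|=4: 2 collections, coeffs (), (1)


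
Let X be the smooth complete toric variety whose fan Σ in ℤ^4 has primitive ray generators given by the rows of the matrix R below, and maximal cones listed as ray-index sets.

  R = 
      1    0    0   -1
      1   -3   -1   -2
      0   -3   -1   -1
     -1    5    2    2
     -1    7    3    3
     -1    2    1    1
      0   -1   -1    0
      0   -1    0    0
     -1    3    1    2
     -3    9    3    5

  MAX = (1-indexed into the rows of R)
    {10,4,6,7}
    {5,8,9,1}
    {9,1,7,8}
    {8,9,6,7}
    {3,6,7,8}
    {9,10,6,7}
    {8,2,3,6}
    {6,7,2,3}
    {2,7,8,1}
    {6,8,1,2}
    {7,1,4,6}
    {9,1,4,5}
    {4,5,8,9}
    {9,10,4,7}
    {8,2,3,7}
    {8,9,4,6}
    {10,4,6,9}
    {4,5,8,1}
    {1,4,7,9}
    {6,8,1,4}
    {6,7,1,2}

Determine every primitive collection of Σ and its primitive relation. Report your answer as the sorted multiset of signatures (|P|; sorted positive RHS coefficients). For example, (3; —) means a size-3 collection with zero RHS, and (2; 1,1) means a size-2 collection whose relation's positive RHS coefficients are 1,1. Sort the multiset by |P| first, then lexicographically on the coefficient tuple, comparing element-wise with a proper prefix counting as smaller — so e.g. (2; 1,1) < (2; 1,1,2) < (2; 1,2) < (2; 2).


Σ has 20 primitive collections:

  {2,9}:  v_{2} + v_{9} = 0  →  sig = (2; —)
  {1,3}:  v_{1} + v_{3} = v_{2}  →  sig = (2; 1)
  {3,4}:  v_{3} + v_{4} = v_{6}  →  sig = (2; 1)
  {2,4}:  v_{2} + v_{4} = v_{1} + v_{6}  →  sig = (2; 1,1)
  {3,5}:  v_{3} + v_{5} = v_{4} + v_{8}  →  sig = (2; 1,1)
  {2,5}:  v_{2} + v_{5} = v_{1} + v_{4} + v_{8}  →  sig = (2; 1,1,1)
  {2,10}:  v_{2} + v_{10} = v_{4} + v_{6} + v_{7}  →  sig = (2; 1,1,1)
  {3,9}:  v_{3} + v_{9} = v_{6} + v_{7} + v_{8}  →  sig = (2; 1,1,1)
  {3,10}:  v_{3} + v_{10} = 2·v_{6} + v_{7} + v_{9}  →  sig = (2; 1,1,2)
  {1,10}:  v_{1} + v_{10} = 2·v_{4} + v_{7}  →  sig = (2; 1,2)
  {5,6}:  v_{5} + v_{6} = 2·v_{4} + v_{8}  →  sig = (2; 1,2)
  {5,7}:  v_{5} + v_{7} = v_{1} + 2·v_{9}  →  sig = (2; 1,2)
  {8,10}:  v_{8} + v_{10} = v_{6} + 2·v_{9}  →  sig = (2; 1,2)
  {5,10}:  v_{5} + v_{10} = 2·v_{4} + 2·v_{9}  →  sig = (2; 2,2)
  {1,6,9}:  v_{1} + v_{6} + v_{9} = v_{4}  →  sig = (3; 1)
  {4,7,8}:  v_{4} + v_{7} + v_{8} = v_{9}  →  sig = (3; 1)
  {1,6,7,8}:  v_{1} + v_{6} + v_{7} + v_{8} = 0  →  sig = (4; —)
  {1,4,8,9}:  v_{1} + v_{4} + v_{8} + v_{9} = v_{5}  →  sig = (4; 1)
  {2,6,7,8}:  v_{2} + v_{6} + v_{7} + v_{8} = v_{3}  →  sig = (4; 1)
  {4,6,7,9}:  v_{4} + v_{6} + v_{7} + v_{9} = v_{10}  →  sig = (4; 1)

Hence PRS(X_Σ) =
[(2; —), (2; 1), (2; 1), (2; 1,1), (2; 1,1), (2; 1,1,1), (2; 1,1,1), (2; 1,1,1), (2; 1,1,2), (2; 1,2), (2; 1,2), (2; 1,2), (2; 1,2), (2; 2,2), (3; 1), (3; 1), (4; —), (4; 1), (4; 1), (4; 1)]


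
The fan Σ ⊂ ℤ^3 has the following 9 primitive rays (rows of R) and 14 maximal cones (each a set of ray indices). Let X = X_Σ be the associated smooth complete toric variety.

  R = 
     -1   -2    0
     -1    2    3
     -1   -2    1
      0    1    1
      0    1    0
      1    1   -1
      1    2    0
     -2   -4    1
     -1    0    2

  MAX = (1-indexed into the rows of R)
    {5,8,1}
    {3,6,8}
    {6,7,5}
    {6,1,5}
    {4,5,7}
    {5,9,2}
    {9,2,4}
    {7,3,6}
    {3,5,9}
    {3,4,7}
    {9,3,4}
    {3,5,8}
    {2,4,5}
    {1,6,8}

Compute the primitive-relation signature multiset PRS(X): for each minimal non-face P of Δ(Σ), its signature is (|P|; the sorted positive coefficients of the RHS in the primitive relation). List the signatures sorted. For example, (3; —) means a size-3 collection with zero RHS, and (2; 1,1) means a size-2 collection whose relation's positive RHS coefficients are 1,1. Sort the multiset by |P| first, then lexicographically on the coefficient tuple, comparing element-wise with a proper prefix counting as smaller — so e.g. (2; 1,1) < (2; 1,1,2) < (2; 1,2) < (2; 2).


Σ has 20 primitive collections:

  P = {1,7}:  v_{1} + v_{7} = 0  so sig = (2; —)
  P = {1,3}:  v_{1} + v_{3} = v_{8}  so sig = (2; 1)
  P = {4,6}:  v_{4} + v_{6} = v_{7}  so sig = (2; 1)
  P = {6,9}:  v_{6} + v_{9} = v_{4}  so sig = (2; 1)
  P = {7,8}:  v_{7} + v_{8} = v_{3}  so sig = (2; 1)
  P = {1,4}:  v_{1} + v_{4} = v_{3} + v_{5}  so sig = (2; 1,1)
  P = {1,2}:  v_{1} + v_{2} = v_{3} + 2·v_{5} + v_{9}  so sig = (2; 1,1,2)
  P = {2,6}:  v_{2} + v_{6} = 2·v_{4} + v_{5}  so sig = (2; 1,2)
  P = {4,8}:  v_{4} + v_{8} = 2·v_{3} + v_{5}  so sig = (2; 1,2)
  P = {2,8}:  v_{2} + v_{8} = 2·v_{3} + 2·v_{5} + v_{9}  so sig = (2; 1,2,2)
  P = {2,7}:  v_{2} + v_{7} = 3·v_{4} + v_{5}  so sig = (2; 1,3)
  P = {2,3}:  v_{2} + v_{3} = 2·v_{9}  so sig = (2; 2)
  P = {7,9}:  v_{7} + v_{9} = 2·v_{4}  so sig = (2; 2)
  P = {1,9}:  v_{1} + v_{9} = 2·v_{3} + 2·v_{5}  so sig = (2; 2,2)
  P = {8,9}:  v_{8} + v_{9} = 3·v_{3} + 2·v_{5}  so sig = (2; 2,3)
  P = {3,5,6}:  v_{3} + v_{5} + v_{6} = 0  so sig = (3; —)
  P = {3,4,5}:  v_{3} + v_{4} + v_{5} = v_{9}  so sig = (3; 1)
  P = {3,5,7}:  v_{3} + v_{5} + v_{7} = v_{4}  so sig = (3; 1)
  P = {4,5,9}:  v_{4} + v_{5} + v_{9} = v_{2}  so sig = (3; 1)
  P = {5,6,8}:  v_{5} + v_{6} + v_{8} = v_{1}  so sig = (3; 1)

so the primitive-relation signature multiset is
    |P|=2: 15 collections, coeffs (), (1), (1), (1), (1), (1,1), (1,1,2), (1,2), (1,2), (1,2,2), (1,3), (2), (2), (2,2), (2,3)
    |P|=3: 5 collections, coeffs (), (1), (1), (1), (1)


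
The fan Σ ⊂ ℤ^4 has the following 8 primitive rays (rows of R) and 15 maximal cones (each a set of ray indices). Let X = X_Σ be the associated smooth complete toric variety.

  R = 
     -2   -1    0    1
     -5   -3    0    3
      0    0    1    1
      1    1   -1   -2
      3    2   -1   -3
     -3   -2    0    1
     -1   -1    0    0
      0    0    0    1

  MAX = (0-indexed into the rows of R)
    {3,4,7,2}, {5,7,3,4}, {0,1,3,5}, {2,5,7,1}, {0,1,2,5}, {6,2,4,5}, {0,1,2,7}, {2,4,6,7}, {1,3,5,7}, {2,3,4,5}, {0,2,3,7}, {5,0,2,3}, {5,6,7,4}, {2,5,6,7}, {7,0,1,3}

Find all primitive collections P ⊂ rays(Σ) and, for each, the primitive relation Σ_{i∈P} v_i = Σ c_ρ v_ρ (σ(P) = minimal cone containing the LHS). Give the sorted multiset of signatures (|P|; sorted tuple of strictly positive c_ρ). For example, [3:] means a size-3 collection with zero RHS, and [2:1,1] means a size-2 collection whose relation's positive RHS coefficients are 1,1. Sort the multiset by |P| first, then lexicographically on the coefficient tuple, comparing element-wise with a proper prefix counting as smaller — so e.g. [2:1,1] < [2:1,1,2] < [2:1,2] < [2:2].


Δ(Σ) — 8 vertices, 9 min non-faces:

  P = {0,4}:  v_{0} + v_{4} = v_{3} ; sig = [2:1]
  P = {0,6}:  v_{0} + v_{6} = v_{5} ; sig = [2:1]
  P = {3,6}:  v_{3} + v_{6} = v_{4} + v_{5} ; sig = [2:1,1]
  P = {1,4}:  v_{1} + v_{4} = v_{3} + v_{5} + v_{7} ; sig = [2:1,1,1]
  P = {1,6}:  v_{1} + v_{6} = 2·v_{5} + v_{7} ; sig = [2:1,2]
  P = {0,5,7}:  v_{0} + v_{5} + v_{7} = v_{1} ; sig = [3:1]
  P = {1,2,3}:  v_{1} + v_{2} + v_{3} = 2·v_{0} ; sig = [3:2]
  P = {2,4,5,7}:  v_{2} + v_{4} + v_{5} + v_{7} = 0 ; sig = [4:]
  P = {2,3,5,7}:  v_{2} + v_{3} + v_{5} + v_{7} = v_{0} ; sig = [4:1]

Hence PRS(X_Σ) =
    [2:1]
    [2:1]
    [2:1,1]
    [2:1,1,1]
    [2:1,2]
    [3:1]
    [3:2]
    [4:]
    [4:1]


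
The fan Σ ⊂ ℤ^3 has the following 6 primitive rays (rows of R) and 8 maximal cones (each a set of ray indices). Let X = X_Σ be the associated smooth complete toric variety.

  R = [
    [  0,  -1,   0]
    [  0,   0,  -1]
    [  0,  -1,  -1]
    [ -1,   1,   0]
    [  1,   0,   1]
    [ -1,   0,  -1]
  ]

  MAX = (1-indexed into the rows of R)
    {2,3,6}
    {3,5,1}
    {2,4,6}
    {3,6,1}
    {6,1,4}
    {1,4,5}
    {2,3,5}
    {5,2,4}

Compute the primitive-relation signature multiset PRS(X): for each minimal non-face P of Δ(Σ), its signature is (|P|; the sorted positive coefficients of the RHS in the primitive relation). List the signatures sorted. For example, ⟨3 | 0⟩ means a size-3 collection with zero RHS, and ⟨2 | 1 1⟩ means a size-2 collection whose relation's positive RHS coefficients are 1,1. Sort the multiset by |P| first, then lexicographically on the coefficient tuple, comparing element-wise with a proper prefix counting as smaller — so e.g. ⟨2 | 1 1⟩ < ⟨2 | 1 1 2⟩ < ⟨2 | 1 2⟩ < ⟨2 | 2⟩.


Minimal non-faces — 3 found among 6 rays, 8 max cones:

  P={5,6}:  v_{5} + v_{6} = 0  ⟹  sig = ⟨2 | 0⟩
  P={1,2}:  v_{1} + v_{2} = v_{3}  ⟹  sig = ⟨2 | 1⟩
  P={3,4}:  v_{3} + v_{4} = v_{6}  ⟹  sig = ⟨2 | 1⟩

Sorted signature multiset PRS(X):
    ⟨2 | 0⟩
    ⟨2 | 1⟩
    ⟨2 | 1⟩


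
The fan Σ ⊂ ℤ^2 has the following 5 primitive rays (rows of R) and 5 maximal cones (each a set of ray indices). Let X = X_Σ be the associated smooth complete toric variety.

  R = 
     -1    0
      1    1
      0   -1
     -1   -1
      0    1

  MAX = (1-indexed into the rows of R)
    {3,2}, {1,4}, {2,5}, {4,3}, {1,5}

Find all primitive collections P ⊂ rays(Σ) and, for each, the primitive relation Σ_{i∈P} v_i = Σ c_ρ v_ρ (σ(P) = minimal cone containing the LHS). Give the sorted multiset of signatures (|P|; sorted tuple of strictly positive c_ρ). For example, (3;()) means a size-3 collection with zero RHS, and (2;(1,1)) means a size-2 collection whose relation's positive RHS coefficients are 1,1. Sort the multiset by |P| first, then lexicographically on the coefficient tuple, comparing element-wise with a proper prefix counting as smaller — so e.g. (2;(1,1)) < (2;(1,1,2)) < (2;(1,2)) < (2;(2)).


5 collections generate NE(X_Σ); each relation:

  {2,4}:  v_{2} + v_{4} = 0 — sig = (2;())
  {3,5}:  v_{3} + v_{5} = 0 — sig = (2;())
  {1,2}:  v_{1} + v_{2} = v_{5} — sig = (2;(1))
  {1,3}:  v_{1} + v_{3} = v_{4} — sig = (2;(1))
  {4,5}:  v_{4} + v_{5} = v_{1} — sig = (2;(1))

Sorted signature multiset PRS(X):
[(2;()), (2;()), (2;(1)), (2;(1)), (2;(1))]


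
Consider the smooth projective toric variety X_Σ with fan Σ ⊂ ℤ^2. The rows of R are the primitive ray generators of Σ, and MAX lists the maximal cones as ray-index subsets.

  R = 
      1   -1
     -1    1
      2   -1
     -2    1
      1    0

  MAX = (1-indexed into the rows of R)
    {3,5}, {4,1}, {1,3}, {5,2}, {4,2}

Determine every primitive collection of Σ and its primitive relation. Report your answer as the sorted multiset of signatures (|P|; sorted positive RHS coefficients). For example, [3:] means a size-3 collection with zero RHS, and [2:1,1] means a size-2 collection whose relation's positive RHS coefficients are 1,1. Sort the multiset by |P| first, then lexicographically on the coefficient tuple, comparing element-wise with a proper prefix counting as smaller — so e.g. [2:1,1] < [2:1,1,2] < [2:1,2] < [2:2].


Σ has 5 primitive collections:

  P = {1,2}:  v_{1} + v_{2} = 0  so sig = [2:]
  P = {3,4}:  v_{3} + v_{4} = 0  so sig = [2:]
  P = {1,5}:  v_{1} + v_{5} = v_{3}  so sig = [2:1]
  P = {2,3}:  v_{2} + v_{3} = v_{5}  so sig = [2:1]
  P = {4,5}:  v_{4} + v_{5} = v_{2}  so sig = [2:1]

so the primitive-relation signature multiset is
    |P|=2: 5 collections, coeffs (), (), (1), (1), (1)


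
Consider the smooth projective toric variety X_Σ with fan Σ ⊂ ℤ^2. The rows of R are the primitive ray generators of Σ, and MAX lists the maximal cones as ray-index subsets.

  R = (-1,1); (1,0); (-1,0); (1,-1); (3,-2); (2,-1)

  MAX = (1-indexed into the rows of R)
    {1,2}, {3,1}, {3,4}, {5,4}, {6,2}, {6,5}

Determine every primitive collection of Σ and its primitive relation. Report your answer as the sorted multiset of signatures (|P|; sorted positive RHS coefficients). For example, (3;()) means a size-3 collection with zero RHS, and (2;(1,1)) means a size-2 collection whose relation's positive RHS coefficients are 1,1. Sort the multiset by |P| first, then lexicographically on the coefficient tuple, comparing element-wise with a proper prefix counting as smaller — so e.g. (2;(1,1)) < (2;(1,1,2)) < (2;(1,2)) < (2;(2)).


9 collections generate NE(X_Σ); each relation:

  P={1,4}:  v_{1} + v_{4} = 0  ⇒ sig = (2;())
  P={2,3}:  v_{2} + v_{3} = 0  ⇒ sig = (2;())
  P={1,5}:  v_{1} + v_{5} = v_{6}  ⇒ sig = (2;(1))
  P={1,6}:  v_{1} + v_{6} = v_{2}  ⇒ sig = (2;(1))
  P={2,4}:  v_{2} + v_{4} = v_{6}  ⇒ sig = (2;(1))
  P={3,6}:  v_{3} + v_{6} = v_{4}  ⇒ sig = (2;(1))
  P={4,6}:  v_{4} + v_{6} = v_{5}  ⇒ sig = (2;(1))
  P={2,5}:  v_{2} + v_{5} = 2·v_{6}  ⇒ sig = (2;(2))
  P={3,5}:  v_{3} + v_{5} = 2·v_{4}  ⇒ sig = (2;(2))

Hence PRS(X_Σ) =
    (2;())
    (2;())
    (2;(1))
    (2;(1))
    (2;(1))
    (2;(1))
    (2;(1))
    (2;(2))
    (2;(2))


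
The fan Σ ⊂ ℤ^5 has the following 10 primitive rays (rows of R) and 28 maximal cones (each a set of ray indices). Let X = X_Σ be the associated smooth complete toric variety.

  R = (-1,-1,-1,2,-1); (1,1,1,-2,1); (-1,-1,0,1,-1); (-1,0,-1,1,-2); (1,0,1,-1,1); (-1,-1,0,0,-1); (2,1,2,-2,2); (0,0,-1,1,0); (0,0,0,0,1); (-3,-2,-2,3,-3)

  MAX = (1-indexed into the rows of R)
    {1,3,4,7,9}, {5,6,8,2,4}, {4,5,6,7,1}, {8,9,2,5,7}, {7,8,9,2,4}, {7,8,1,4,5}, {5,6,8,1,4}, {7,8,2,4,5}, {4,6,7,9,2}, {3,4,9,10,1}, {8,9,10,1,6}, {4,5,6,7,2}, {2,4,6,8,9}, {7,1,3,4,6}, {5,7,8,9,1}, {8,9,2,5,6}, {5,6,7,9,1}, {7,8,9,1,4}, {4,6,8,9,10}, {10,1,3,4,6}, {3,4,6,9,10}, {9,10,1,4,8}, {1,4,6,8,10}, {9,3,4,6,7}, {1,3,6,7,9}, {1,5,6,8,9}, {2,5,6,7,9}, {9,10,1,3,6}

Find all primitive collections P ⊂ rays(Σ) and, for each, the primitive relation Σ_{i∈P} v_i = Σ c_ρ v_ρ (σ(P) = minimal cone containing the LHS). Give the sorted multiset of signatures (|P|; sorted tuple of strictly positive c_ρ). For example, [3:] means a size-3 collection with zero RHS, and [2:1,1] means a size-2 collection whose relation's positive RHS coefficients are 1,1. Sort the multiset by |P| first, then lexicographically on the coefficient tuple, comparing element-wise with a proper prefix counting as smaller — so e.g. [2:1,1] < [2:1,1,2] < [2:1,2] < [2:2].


|primitive collections| = 10. Relations:

  P={1,2}:  v_{1} + v_{2} = 0  →  sig = [2:]
  P={3,8}:  v_{3} + v_{8} = v_{1}  →  sig = [2:1]
  P={7,10}:  v_{7} + v_{10} = v_{3}  →  sig = [2:1]
  P={5,10}:  v_{5} + v_{10} = v_{1} + v_{6}  →  sig = [2:1,1]
  P={2,10}:  v_{2} + v_{10} = v_{4} + v_{6} + v_{9}  →  sig = [2:1,1,1]
  P={3,5}:  v_{3} + v_{5} = v_{1} + v_{6} + v_{7}  →  sig = [2:1,1,1]
  P={2,3}:  v_{2} + v_{3} = v_{4} + v_{6} + v_{7} + v_{9}  →  sig = [2:1,1,1,1]
  P={4,5,9}:  v_{4} + v_{5} + v_{9} = 0  →  sig = [3:]
  P={6,7,8}:  v_{6} + v_{7} + v_{8} = v_{5}  →  sig = [3:1]
  P={1,4,6,9}:  v_{1} + v_{4} + v_{6} + v_{9} = v_{10}  →  sig = [4:1]

Sorted signature multiset PRS(X):
{ [2:],  [2:1] ×2,  [2:1,1],  [2:1,1,1] ×2,  [2:1,1,1,1],  [3:],  [3:1],  [4:1] }


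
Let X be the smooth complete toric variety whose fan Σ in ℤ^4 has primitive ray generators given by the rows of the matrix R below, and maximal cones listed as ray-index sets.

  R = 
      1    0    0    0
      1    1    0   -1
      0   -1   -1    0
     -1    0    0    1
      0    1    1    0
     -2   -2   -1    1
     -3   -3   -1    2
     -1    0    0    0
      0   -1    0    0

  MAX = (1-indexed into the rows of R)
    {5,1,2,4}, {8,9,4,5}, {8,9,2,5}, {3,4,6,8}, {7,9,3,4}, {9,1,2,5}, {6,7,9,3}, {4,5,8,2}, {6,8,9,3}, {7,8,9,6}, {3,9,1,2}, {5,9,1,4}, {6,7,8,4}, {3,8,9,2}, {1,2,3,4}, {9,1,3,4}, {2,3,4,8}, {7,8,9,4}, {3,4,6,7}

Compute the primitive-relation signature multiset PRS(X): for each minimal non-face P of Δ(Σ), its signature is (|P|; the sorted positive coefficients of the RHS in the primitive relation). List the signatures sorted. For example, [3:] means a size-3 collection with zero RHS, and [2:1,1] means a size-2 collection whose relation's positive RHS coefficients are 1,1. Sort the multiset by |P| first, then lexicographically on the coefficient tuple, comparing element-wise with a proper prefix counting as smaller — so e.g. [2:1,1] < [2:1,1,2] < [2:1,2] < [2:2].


Minimal non-faces — 12 found among 9 rays, 19 max cones:

  P = {1,8}:  v_{1} + v_{8} = 0  so sig = [2:]
  P = {3,5}:  v_{3} + v_{5} = 0  so sig = [2:]
  P = {2,7}:  v_{2} + v_{7} = v_{6}  so sig = [2:1]
  P = {2,6}:  v_{2} + v_{6} = v_{3} + v_{8}  so sig = [2:1,1]
  P = {1,6}:  v_{1} + v_{6} = v_{3} + v_{4} + v_{9}  so sig = [2:1,1,1]
  P = {5,6}:  v_{5} + v_{6} = v_{4} + v_{8} + v_{9}  so sig = [2:1,1,1]
  P = {1,7}:  v_{1} + v_{7} = v_{3} + 2·v_{4} + 2·v_{9}  so sig = [2:1,2,2]
  P = {5,7}:  v_{5} + v_{7} = 2·v_{4} + v_{8} + 2·v_{9}  so sig = [2:1,2,2]
  P = {2,4,9}:  v_{2} + v_{4} + v_{9} = 0  so sig = [3:]
  P = {4,6,9}:  v_{4} + v_{6} + v_{9} = v_{7}  so sig = [3:1]
  P = {3,7,8}:  v_{3} + v_{7} + v_{8} = 2·v_{6}  so sig = [3:2]
  P = {3,4,8,9}:  v_{3} + v_{4} + v_{8} + v_{9} = v_{6}  so sig = [4:1]

Hence PRS(X_Σ) =
[[2:], [2:], [2:1], [2:1,1], [2:1,1,1], [2:1,1,1], [2:1,2,2], [2:1,2,2], [3:], [3:1], [3:2], [4:1]]


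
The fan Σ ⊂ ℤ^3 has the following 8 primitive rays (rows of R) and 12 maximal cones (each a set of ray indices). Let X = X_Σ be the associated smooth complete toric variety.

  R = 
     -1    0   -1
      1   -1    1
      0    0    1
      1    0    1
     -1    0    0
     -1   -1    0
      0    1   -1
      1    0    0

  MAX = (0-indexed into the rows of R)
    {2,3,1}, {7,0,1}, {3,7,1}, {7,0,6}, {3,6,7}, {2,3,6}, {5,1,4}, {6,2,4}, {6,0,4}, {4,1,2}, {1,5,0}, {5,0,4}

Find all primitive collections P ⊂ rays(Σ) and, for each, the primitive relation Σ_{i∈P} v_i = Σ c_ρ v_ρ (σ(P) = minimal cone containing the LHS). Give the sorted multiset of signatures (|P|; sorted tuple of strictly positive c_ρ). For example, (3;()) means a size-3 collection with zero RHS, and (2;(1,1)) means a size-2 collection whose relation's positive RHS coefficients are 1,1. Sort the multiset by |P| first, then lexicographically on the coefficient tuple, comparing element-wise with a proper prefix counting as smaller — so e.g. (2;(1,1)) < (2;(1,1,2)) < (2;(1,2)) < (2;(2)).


|primitive collections| = 11. Relations:

  {0,3}:  v_{0} + v_{3} = 0 — sig = (2;())
  {4,7}:  v_{4} + v_{7} = 0 — sig = (2;())
  {0,2}:  v_{0} + v_{2} = v_{4} — sig = (2;(1))
  {1,6}:  v_{1} + v_{6} = v_{7} — sig = (2;(1))
  {2,7}:  v_{2} + v_{7} = v_{3} — sig = (2;(1))
  {3,4}:  v_{3} + v_{4} = v_{2} — sig = (2;(1))
  {5,6}:  v_{5} + v_{6} = v_{0} — sig = (2;(1))
  {3,5}:  v_{3} + v_{5} = v_{1} + v_{4} — sig = (2;(1,1))
  {5,7}:  v_{5} + v_{7} = v_{0} + v_{1} — sig = (2;(1,1))
  {2,5}:  v_{2} + v_{5} = v_{1} + 2·v_{4} — sig = (2;(1,2))
  {0,1,4}:  v_{0} + v_{1} + v_{4} = v_{5} — sig = (3;(1))

so the primitive-relation signature multiset is
{ (2;()) ×2,  (2;(1)) ×5,  (2;(1,1)) ×2,  (2;(1,2)),  (3;(1)) }


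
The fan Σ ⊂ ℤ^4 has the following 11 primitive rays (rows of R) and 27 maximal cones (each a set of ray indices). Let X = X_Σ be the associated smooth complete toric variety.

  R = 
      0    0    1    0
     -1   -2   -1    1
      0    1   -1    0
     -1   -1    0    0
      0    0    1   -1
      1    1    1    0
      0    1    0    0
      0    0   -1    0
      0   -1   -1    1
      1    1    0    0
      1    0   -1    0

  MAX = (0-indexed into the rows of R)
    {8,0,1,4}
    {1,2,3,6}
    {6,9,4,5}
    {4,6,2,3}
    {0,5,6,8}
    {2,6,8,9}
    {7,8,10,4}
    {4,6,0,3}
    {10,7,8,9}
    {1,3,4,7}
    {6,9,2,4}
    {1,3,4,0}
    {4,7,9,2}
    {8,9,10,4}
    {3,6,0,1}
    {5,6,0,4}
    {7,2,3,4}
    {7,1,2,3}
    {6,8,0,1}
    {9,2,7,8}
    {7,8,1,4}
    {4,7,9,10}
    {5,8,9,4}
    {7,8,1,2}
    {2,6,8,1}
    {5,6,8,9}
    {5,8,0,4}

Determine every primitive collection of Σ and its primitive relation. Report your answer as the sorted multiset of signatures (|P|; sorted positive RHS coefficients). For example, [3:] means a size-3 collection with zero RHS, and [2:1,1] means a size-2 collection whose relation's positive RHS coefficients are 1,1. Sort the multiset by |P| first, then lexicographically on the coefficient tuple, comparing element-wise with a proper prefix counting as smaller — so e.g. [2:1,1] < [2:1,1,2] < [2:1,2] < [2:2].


22 collections generate NE(X_Σ); each relation:

  {0,7}:  v_{0} + v_{7} = 0 — sig = [2:]
  {3,9}:  v_{3} + v_{9} = 0 — sig = [2:]
  {0,2}:  v_{0} + v_{2} = v_{6} — sig = [2:1]
  {0,9}:  v_{0} + v_{9} = v_{5} — sig = [2:1]
  {1,9}:  v_{1} + v_{9} = v_{8} — sig = [2:1]
  {3,5}:  v_{3} + v_{5} = v_{0} — sig = [2:1]
  {3,8}:  v_{3} + v_{8} = v_{1} — sig = [2:1]
  {5,7}:  v_{5} + v_{7} = v_{9} — sig = [2:1]
  {6,7}:  v_{6} + v_{7} = v_{2} — sig = [2:1]
  {1,5}:  v_{1} + v_{5} = v_{0} + v_{8} — sig = [2:1,1]
  {2,5}:  v_{2} + v_{5} = v_{6} + v_{9} — sig = [2:1,1]
  {6,10}:  v_{6} + v_{10} = v_{7} + v_{9} — sig = [2:1,1]
  {0,10}:  v_{0} + v_{10} = v_{4} + v_{8} + v_{9} — sig = [2:1,1,1]
  {3,10}:  v_{3} + v_{10} = v_{4} + v_{7} + v_{8} — sig = [2:1,1,1]
  {1,10}:  v_{1} + v_{10} = v_{4} + v_{7} + 2·v_{8} — sig = [2:1,1,2]
  {5,10}:  v_{5} + v_{10} = v_{4} + v_{8} + 2·v_{9} — sig = [2:1,1,2]
  {2,10}:  v_{2} + v_{10} = 2·v_{7} + v_{9} — sig = [2:1,2]
  {4,6,8}:  v_{4} + v_{6} + v_{8} = 0 — sig = [3:]
  {1,4,6}:  v_{1} + v_{4} + v_{6} = v_{3} — sig = [3:1]
  {2,4,8}:  v_{2} + v_{4} + v_{8} = v_{7} — sig = [3:1]
  {1,2,4}:  v_{1} + v_{2} + v_{4} = v_{3} + v_{7} — sig = [3:1,1]
  {4,7,8,9}:  v_{4} + v_{7} + v_{8} + v_{9} = v_{10} — sig = [4:1]

Hence PRS(X_Σ) =
[[2:], [2:], [2:1], [2:1], [2:1], [2:1], [2:1], [2:1], [2:1], [2:1,1], [2:1,1], [2:1,1], [2:1,1,1], [2:1,1,1], [2:1,1,2], [2:1,1,2], [2:1,2], [3:], [3:1], [3:1], [3:1,1], [4:1]]


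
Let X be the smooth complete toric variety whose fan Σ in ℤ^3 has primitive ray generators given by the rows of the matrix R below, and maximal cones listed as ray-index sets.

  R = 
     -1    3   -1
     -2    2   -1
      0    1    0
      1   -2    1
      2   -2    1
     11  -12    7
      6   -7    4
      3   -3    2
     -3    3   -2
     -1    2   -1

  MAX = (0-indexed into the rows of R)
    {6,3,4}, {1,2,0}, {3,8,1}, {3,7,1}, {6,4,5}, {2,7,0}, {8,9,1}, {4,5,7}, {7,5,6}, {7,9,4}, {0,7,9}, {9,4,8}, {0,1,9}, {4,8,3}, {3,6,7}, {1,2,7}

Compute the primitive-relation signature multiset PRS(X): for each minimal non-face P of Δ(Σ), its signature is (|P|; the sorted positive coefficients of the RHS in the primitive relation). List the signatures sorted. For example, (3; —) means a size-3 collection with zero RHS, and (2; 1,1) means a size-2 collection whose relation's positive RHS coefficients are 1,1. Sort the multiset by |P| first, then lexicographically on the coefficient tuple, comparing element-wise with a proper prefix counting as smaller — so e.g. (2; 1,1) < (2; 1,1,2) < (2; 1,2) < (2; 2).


Σ has 25 primitive collections:

  {1,4}:  v_{1} + v_{4} = 0  ⇒ sig = (2; —)
  {3,9}:  v_{3} + v_{9} = 0  ⇒ sig = (2; —)
  {7,8}:  v_{7} + v_{8} = 0  ⇒ sig = (2; —)
  {0,3}:  v_{0} + v_{3} = v_{2}  ⇒ sig = (2; 1)
  {2,9}:  v_{2} + v_{9} = v_{0}  ⇒ sig = (2; 1)
  {1,5}:  v_{1} + v_{5} = v_{6} + v_{7}  ⇒ sig = (2; 1,1)
  {1,6}:  v_{1} + v_{6} = v_{3} + v_{7}  ⇒ sig = (2; 1,1)
  {2,3}:  v_{2} + v_{3} = v_{1} + v_{7}  ⇒ sig = (2; 1,1)
  {2,4}:  v_{2} + v_{4} = v_{7} + v_{9}  ⇒ sig = (2; 1,1)
  {2,8}:  v_{2} + v_{8} = v_{1} + v_{9}  ⇒ sig = (2; 1,1)
  {5,8}:  v_{5} + v_{8} = v_{4} + v_{6}  ⇒ sig = (2; 1,1)
  {6,8}:  v_{6} + v_{8} = v_{3} + v_{4}  ⇒ sig = (2; 1,1)
  {6,9}:  v_{6} + v_{9} = v_{4} + v_{7}  ⇒ sig = (2; 1,1)
  {0,5}:  v_{0} + v_{5} = v_{4} + 3·v_{7} + v_{9}  ⇒ sig = (2; 1,1,3)
  {0,4}:  v_{0} + v_{4} = v_{7} + 2·v_{9}  ⇒ sig = (2; 1,2)
  {0,6}:  v_{0} + v_{6} = 2·v_{7} + v_{9}  ⇒ sig = (2; 1,2)
  {0,8}:  v_{0} + v_{8} = v_{1} + 2·v_{9}  ⇒ sig = (2; 1,2)
  {2,5}:  v_{2} + v_{5} = v_{4} + 3·v_{7}  ⇒ sig = (2; 1,3)
  {2,6}:  v_{2} + v_{6} = 2·v_{7}  ⇒ sig = (2; 2)
  {3,5}:  v_{3} + v_{5} = 2·v_{6}  ⇒ sig = (2; 2)
  {5,9}:  v_{5} + v_{9} = 2·v_{4} + 2·v_{7}  ⇒ sig = (2; 2,2)
  {1,7,9}:  v_{1} + v_{7} + v_{9} = v_{2}  ⇒ sig = (3; 1)
  {3,4,7}:  v_{3} + v_{4} + v_{7} = v_{6}  ⇒ sig = (3; 1)
  {4,6,7}:  v_{4} + v_{6} + v_{7} = v_{5}  ⇒ sig = (3; 1)
  {0,1,7}:  v_{0} + v_{1} + v_{7} = 2·v_{2}  ⇒ sig = (3; 2)

Hence PRS(X_Σ) =
    |P|=2: 21 collections, coeffs (), (), (), (1), (1), (1,1), (1,1), (1,1), (1,1), (1,1), (1,1), (1,1), (1,1), (1,1,3), (1,2), (1,2), (1,2), (1,3), (2), (2), (2,2)
    |P|=3: 4 collections, coeffs (1), (1), (1), (2)


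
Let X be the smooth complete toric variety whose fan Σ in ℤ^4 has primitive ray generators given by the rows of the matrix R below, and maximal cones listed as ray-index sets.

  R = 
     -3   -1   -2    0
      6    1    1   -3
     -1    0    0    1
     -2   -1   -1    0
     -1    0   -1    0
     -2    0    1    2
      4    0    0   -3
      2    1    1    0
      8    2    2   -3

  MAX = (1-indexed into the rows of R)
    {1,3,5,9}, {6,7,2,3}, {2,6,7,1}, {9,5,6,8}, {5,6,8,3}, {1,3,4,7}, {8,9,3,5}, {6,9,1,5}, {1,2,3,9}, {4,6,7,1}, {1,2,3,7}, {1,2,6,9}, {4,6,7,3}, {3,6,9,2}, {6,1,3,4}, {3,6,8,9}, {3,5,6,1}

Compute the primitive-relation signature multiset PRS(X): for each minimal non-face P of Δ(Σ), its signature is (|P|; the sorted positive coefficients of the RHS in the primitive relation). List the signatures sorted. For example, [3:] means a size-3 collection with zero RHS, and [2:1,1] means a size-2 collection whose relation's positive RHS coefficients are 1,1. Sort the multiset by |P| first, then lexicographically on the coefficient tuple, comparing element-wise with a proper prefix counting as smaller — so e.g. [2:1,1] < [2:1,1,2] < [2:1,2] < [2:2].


The 14 primitive collections of Σ (r=9, n=4):

  P = {4,8}:  v_{4} + v_{8} = 0  so sig = [2:]
  P = {1,8}:  v_{1} + v_{8} = v_{5}  so sig = [2:1]
  P = {2,4}:  v_{2} + v_{4} = v_{7}  so sig = [2:1]
  P = {2,8}:  v_{2} + v_{8} = v_{9}  so sig = [2:1]
  P = {4,5}:  v_{4} + v_{5} = v_{1}  so sig = [2:1]
  P = {4,9}:  v_{4} + v_{9} = v_{2}  so sig = [2:1]
  P = {7,8}:  v_{7} + v_{8} = v_{2}  so sig = [2:1]
  P = {2,5}:  v_{2} + v_{5} = v_{1} + v_{9}  so sig = [2:1,1]
  P = {5,7}:  v_{5} + v_{7} = v_{1} + v_{2}  so sig = [2:1,1]
  P = {7,9}:  v_{7} + v_{9} = 2·v_{2}  so sig = [2:2]
  P = {1,2,3,6}:  v_{1} + v_{2} + v_{3} + v_{6} = 0  so sig = [4:]
  P = {1,3,6,7}:  v_{1} + v_{3} + v_{6} + v_{7} = v_{4}  so sig = [4:1]
  P = {1,3,6,9}:  v_{1} + v_{3} + v_{6} + v_{9} = v_{8}  so sig = [4:1]
  P = {3,5,6,9}:  v_{3} + v_{5} + v_{6} + v_{9} = 2·v_{8}  so sig = [4:2]

Hence PRS(X_Σ) =
{ [2:],  [2:1] ×6,  [2:1,1] ×2,  [2:2],  [4:],  [4:1] ×2,  [4:2] }


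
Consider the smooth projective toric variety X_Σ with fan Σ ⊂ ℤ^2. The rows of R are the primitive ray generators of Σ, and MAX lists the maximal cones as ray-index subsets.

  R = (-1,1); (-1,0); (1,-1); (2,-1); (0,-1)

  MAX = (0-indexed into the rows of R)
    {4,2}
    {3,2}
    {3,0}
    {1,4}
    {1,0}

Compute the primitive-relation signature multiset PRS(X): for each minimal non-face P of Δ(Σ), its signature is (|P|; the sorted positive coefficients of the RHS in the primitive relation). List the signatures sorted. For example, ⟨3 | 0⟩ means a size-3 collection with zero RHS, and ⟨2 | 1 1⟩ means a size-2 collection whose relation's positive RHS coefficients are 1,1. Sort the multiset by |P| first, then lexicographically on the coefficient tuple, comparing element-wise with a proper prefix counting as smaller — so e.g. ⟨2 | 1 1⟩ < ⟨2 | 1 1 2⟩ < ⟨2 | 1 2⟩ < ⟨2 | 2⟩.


The 5 primitive collections of Σ (r=5, n=2):

  P={0,2}:  v_{0} + v_{2} = 0  ⟹  sig = ⟨2 | 0⟩
  P={0,4}:  v_{0} + v_{4} = v_{1}  ⟹  sig = ⟨2 | 1⟩
  P={1,2}:  v_{1} + v_{2} = v_{4}  ⟹  sig = ⟨2 | 1⟩
  P={1,3}:  v_{1} + v_{3} = v_{2}  ⟹  sig = ⟨2 | 1⟩
  P={3,4}:  v_{3} + v_{4} = 2·v_{2}  ⟹  sig = ⟨2 | 2⟩

so the primitive-relation signature multiset is
    |P|=2: 5 collections, coeffs (), (1), (1), (1), (2)


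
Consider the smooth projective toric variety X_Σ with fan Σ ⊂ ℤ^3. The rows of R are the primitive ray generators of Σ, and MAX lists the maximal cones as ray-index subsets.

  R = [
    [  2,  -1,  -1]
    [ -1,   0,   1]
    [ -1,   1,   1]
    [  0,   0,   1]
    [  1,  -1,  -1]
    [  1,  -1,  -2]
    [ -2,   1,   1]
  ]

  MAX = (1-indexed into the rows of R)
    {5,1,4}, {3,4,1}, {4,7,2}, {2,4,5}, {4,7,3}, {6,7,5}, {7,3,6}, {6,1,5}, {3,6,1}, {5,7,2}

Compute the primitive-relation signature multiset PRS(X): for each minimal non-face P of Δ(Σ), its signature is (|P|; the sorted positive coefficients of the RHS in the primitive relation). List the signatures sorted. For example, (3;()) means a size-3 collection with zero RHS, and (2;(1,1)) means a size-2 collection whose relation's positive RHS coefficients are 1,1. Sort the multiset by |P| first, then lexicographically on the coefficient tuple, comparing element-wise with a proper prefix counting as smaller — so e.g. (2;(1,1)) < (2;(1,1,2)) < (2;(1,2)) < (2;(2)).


Δ(Σ) — 7 vertices, 7 min non-faces:

  P={1,7}:  v_{1} + v_{7} = 0  ⟹  sig = (2;())
  P={3,5}:  v_{3} + v_{5} = 0  ⟹  sig = (2;())
  P={4,6}:  v_{4} + v_{6} = v_{5}  ⟹  sig = (2;(1))
  P={1,2}:  v_{1} + v_{2} = v_{4} + v_{5}  ⟹  sig = (2;(1,1))
  P={2,3}:  v_{2} + v_{3} = v_{4} + v_{7}  ⟹  sig = (2;(1,1))
  P={2,6}:  v_{2} + v_{6} = 2·v_{5} + v_{7}  ⟹  sig = (2;(1,2))
  P={4,5,7}:  v_{4} + v_{5} + v_{7} = v_{2}  ⟹  sig = (3;(1))

Hence PRS(X_Σ) =
{ (2;()) ×2,  (2;(1)),  (2;(1,1)) ×2,  (2;(1,2)),  (3;(1)) }


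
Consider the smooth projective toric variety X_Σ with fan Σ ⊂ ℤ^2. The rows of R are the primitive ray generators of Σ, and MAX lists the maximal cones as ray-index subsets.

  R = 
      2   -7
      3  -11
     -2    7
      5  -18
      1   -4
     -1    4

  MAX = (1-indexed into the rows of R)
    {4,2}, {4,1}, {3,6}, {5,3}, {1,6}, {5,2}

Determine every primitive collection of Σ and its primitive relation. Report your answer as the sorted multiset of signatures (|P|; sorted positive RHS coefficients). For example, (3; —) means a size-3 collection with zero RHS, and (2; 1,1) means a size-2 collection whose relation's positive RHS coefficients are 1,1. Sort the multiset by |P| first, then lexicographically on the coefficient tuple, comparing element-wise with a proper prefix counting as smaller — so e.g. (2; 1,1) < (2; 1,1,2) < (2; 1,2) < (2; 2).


|primitive collections| = 9. Relations:

  {1,3}:  v_{1} + v_{3} = 0  so sig = (2; —)
  {5,6}:  v_{5} + v_{6} = 0  so sig = (2; —)
  {1,2}:  v_{1} + v_{2} = v_{4}  so sig = (2; 1)
  {1,5}:  v_{1} + v_{5} = v_{2}  so sig = (2; 1)
  {2,3}:  v_{2} + v_{3} = v_{5}  so sig = (2; 1)
  {2,6}:  v_{2} + v_{6} = v_{1}  so sig = (2; 1)
  {3,4}:  v_{3} + v_{4} = v_{2}  so sig = (2; 1)
  {4,5}:  v_{4} + v_{5} = 2·v_{2}  so sig = (2; 2)
  {4,6}:  v_{4} + v_{6} = 2·v_{1}  so sig = (2; 2)

Sorted signature multiset PRS(X):
    (2; —)
    (2; —)
    (2; 1)
    (2; 1)
    (2; 1)
    (2; 1)
    (2; 1)
    (2; 2)
    (2; 2)


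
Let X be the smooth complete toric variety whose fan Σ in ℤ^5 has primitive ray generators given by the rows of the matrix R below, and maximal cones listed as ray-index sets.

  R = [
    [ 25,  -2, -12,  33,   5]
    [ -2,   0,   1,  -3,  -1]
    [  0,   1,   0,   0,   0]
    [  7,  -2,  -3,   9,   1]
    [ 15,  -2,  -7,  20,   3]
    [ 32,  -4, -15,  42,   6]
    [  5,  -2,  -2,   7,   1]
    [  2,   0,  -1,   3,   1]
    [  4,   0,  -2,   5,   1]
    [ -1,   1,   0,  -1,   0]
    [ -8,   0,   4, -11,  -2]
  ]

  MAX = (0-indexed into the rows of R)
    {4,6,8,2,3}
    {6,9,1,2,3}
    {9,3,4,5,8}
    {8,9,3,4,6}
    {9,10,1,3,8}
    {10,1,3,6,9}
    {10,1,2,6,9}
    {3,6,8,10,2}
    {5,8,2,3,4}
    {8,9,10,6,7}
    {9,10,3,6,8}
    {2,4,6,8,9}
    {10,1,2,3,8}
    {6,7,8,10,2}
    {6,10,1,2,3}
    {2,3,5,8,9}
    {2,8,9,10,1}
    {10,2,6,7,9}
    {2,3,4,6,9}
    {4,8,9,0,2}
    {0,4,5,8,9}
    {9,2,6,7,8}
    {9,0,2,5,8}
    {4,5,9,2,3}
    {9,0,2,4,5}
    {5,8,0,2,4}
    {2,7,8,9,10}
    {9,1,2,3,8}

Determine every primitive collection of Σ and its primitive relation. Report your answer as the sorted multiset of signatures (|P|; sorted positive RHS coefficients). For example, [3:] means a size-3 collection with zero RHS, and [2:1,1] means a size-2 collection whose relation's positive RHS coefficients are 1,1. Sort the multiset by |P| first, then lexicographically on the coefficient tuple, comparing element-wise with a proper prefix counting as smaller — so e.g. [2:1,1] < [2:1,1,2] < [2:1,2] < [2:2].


20 collections generate NE(X_Σ); each relation:

  • {1,7}:  v_{1} + v_{7} = 0  ⇒ sig = [2:]
  • {0,3}:  v_{0} + v_{3} = v_{5}  ⇒ sig = [2:1]
  • {4,10}:  v_{4} + v_{10} = v_{3}  ⇒ sig = [2:1]
  • {3,7}:  v_{3} + v_{7} = v_{6} + v_{8}  ⇒ sig = [2:1,1]
  • {0,7}:  v_{0} + v_{7} = v_{2} + v_{4} + v_{6} + 2·v_{8} + v_{9}  ⇒ sig = [2:1,1,1,1,2]
  • {0,10}:  v_{0} + v_{10} = v_{2} + 2·v_{3} + v_{8} + v_{9}  ⇒ sig = [2:1,1,1,2]
  • {5,10}:  v_{5} + v_{10} = v_{2} + 3·v_{3} + v_{8} + v_{9}  ⇒ sig = [2:1,1,1,3]
  • {1,4}:  v_{1} + v_{4} = v_{2} + 2·v_{3} + v_{9}  ⇒ sig = [2:1,1,2]
  • {4,7}:  v_{4} + v_{7} = v_{2} + 2·v_{6} + 2·v_{8} + v_{9}  ⇒ sig = [2:1,1,2,2]
  • {5,6}:  v_{5} + v_{6} = v_{3} + 2·v_{4}  ⇒ sig = [2:1,2]
  • {5,7}:  v_{5} + v_{7} = 2·v_{4} + v_{8}  ⇒ sig = [2:1,2]
  • {0,1}:  v_{0} + v_{1} = 2·v_{2} + 3·v_{3} + v_{8} + 2·v_{9}  ⇒ sig = [2:1,2,2,3]
  • {1,5}:  v_{1} + v_{5} = 2·v_{2} + 4·v_{3} + v_{8} + 2·v_{9}  ⇒ sig = [2:1,2,2,4]
  • {0,6}:  v_{0} + v_{6} = 2·v_{4}  ⇒ sig = [2:2]
  • {1,6,8}:  v_{1} + v_{6} + v_{8} = v_{3}  ⇒ sig = [3:1]
  • {2,3,9,10}:  v_{2} + v_{3} + v_{9} + v_{10} = v_{1}  ⇒ sig = [4:1]
  • {2,6,8,9,10}:  v_{2} + v_{6} + v_{8} + v_{9} + v_{10} = 0  ⇒ sig = [5:]
  • {2,3,4,8,9}:  v_{2} + v_{3} + v_{4} + v_{8} + v_{9} = v_{0}  ⇒ sig = [5:1]
  • {2,3,6,8,9}:  v_{2} + v_{3} + v_{6} + v_{8} + v_{9} = v_{4}  ⇒ sig = [5:1]
  • {2,4,5,8,9}:  v_{2} + v_{4} + v_{5} + v_{8} + v_{9} = 2·v_{0}  ⇒ sig = [5:2]

so the primitive-relation signature multiset is
{ [2:],  [2:1] ×2,  [2:1,1],  [2:1,1,1,1,2],  [2:1,1,1,2],  [2:1,1,1,3],  [2:1,1,2],  [2:1,1,2,2],  [2:1,2] ×2,  [2:1,2,2,3],  [2:1,2,2,4],  [2:2],  [3:1],  [4:1],  [5:],  [5:1] ×2,  [5:2] }


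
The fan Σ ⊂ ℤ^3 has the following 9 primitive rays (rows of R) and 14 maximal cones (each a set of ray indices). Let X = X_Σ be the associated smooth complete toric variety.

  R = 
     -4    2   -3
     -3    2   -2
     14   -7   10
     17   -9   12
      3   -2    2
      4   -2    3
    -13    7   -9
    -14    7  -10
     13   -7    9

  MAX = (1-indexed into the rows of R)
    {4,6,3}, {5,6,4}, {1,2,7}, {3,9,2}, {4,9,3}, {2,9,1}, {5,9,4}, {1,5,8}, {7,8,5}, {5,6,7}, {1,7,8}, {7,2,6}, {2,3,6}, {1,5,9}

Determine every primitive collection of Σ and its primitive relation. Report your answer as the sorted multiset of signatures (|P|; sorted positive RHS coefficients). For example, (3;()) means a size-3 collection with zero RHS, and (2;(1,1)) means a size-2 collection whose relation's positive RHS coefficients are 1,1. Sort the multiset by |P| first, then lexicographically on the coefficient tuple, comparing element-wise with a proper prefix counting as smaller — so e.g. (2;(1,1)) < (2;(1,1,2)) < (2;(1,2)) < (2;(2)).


Σ has 16 primitive collections:

  • {1,6}:  v_{1} + v_{6} = 0 — sig = (2;())
  • {2,5}:  v_{2} + v_{5} = 0 — sig = (2;())
  • {3,8}:  v_{3} + v_{8} = 0 — sig = (2;())
  • {7,9}:  v_{7} + v_{9} = 0 — sig = (2;())
  • {1,4}:  v_{1} + v_{4} = v_{9} — sig = (2;(1))
  • {2,4}:  v_{2} + v_{4} = v_{3} — sig = (2;(1))
  • {3,5}:  v_{3} + v_{5} = v_{4} — sig = (2;(1))
  • {4,7}:  v_{4} + v_{7} = v_{6} — sig = (2;(1))
  • {4,8}:  v_{4} + v_{8} = v_{5} — sig = (2;(1))
  • {6,9}:  v_{6} + v_{9} = v_{4} — sig = (2;(1))
  • {1,3}:  v_{1} + v_{3} = v_{2} + v_{9} — sig = (2;(1,1))
  • {2,8}:  v_{2} + v_{8} = v_{1} + v_{7} — sig = (2;(1,1))
  • {3,7}:  v_{3} + v_{7} = v_{2} + v_{6} — sig = (2;(1,1))
  • {6,8}:  v_{6} + v_{8} = v_{5} + v_{7} — sig = (2;(1,1))
  • {8,9}:  v_{8} + v_{9} = v_{1} + v_{5} — sig = (2;(1,1))
  • {1,5,7}:  v_{1} + v_{5} + v_{7} = v_{8} — sig = (3;(1))

so the primitive-relation signature multiset is
    |P|=2: 15 collections, coeffs (), (), (), (), (1), (1), (1), (1), (1), (1), (1,1), (1,1), (1,1), (1,1), (1,1)
    |P|=3: 1 collection, coeffs (1)


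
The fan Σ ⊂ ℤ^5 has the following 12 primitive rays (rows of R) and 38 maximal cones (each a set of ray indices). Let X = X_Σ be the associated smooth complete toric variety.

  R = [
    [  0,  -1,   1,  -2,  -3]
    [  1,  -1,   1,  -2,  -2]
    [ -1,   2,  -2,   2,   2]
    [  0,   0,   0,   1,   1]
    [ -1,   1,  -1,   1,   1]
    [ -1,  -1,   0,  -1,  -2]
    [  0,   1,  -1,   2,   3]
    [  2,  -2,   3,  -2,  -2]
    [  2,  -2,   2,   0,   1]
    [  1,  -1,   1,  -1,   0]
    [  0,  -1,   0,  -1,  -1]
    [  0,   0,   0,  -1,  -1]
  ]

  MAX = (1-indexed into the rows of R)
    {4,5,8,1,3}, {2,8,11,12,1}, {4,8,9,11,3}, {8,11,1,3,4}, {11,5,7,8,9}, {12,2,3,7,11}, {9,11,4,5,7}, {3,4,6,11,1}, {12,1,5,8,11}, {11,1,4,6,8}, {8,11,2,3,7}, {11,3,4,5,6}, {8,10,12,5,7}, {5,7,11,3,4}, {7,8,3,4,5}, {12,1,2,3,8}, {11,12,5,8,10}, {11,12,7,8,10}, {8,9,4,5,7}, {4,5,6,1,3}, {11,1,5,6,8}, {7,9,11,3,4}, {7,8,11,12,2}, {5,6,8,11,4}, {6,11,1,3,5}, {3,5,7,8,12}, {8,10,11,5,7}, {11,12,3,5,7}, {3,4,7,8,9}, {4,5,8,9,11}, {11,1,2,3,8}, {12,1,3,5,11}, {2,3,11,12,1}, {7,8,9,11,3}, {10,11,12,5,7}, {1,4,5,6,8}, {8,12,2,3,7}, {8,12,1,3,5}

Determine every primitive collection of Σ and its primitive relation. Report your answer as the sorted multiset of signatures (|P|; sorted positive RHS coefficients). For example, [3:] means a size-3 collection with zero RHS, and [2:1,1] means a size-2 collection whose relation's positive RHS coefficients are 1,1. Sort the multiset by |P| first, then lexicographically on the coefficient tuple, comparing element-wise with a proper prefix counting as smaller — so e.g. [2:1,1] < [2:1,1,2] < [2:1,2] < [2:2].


|primitive collections| = 24. Relations:

  P={1,7}:  v_{1} + v_{7} = 0  →  sig = [2:]
  P={4,12}:  v_{4} + v_{12} = 0  →  sig = [2:]
  P={2,5}:  v_{2} + v_{5} = v_{12}  →  sig = [2:1]
  P={2,6}:  v_{2} + v_{6} = v_{1} + v_{11}  →  sig = [2:1,1]
  P={3,10}:  v_{3} + v_{10} = v_{7} + v_{12}  →  sig = [2:1,1]
  P={1,9}:  v_{1} + v_{9} = v_{4} + v_{8} + v_{11}  →  sig = [2:1,1,1]
  P={2,4}:  v_{2} + v_{4} = v_{3} + v_{8} + v_{11}  →  sig = [2:1,1,1]
  P={6,7}:  v_{6} + v_{7} = v_{4} + v_{5} + v_{11}  →  sig = [2:1,1,1]
  P={6,12}:  v_{6} + v_{12} = v_{1} + v_{5} + v_{11}  →  sig = [2:1,1,1]
  P={9,12}:  v_{9} + v_{12} = v_{7} + v_{8} + v_{11}  →  sig = [2:1,1,1]
  P={1,10}:  v_{1} + v_{10} = v_{5} + v_{8} + v_{11} + v_{12}  →  sig = [2:1,1,1,1]
  P={4,10}:  v_{4} + v_{10} = v_{5} + v_{7} + v_{8} + v_{11}  →  sig = [2:1,1,1,1]
  P={2,10}:  v_{2} + v_{10} = v_{7} + v_{8} + v_{11} + 2·v_{12}  →  sig = [2:1,1,1,2]
  P={2,9}:  v_{2} + v_{9} = v_{3} + v_{7} + 2·v_{8} + 2·v_{11}  →  sig = [2:1,1,2,2]
  P={6,9}:  v_{6} + v_{9} = 2·v_{4} + v_{5} + v_{8} + 2·v_{11}  →  sig = [2:1,1,2,2]
  P={6,10}:  v_{6} + v_{10} = 2·v_{5} + v_{8} + 2·v_{11}  →  sig = [2:1,2,2]
  P={9,10}:  v_{9} + v_{10} = v_{5} + 2·v_{7} + 2·v_{8} + 2·v_{11}  →  sig = [2:1,2,2,2]
  P={3,5,9}:  v_{3} + v_{5} + v_{9} = v_{4} + v_{7}  →  sig = [3:1,1]
  P={3,6,8}:  v_{3} + v_{6} + v_{8} = v_{1} + v_{4}  →  sig = [3:1,1]
  P={3,5,8,11}:  v_{3} + v_{5} + v_{8} + v_{11} = 0  →  sig = [4:]
  P={1,4,5,11}:  v_{1} + v_{4} + v_{5} + v_{11} = v_{6}  →  sig = [4:1]
  P={3,8,11,12}:  v_{3} + v_{8} + v_{11} + v_{12} = v_{2}  →  sig = [4:1]
  P={4,7,8,11}:  v_{4} + v_{7} + v_{8} + v_{11} = v_{9}  →  sig = [4:1]
  P={5,7,8,11,12}:  v_{5} + v_{7} + v_{8} + v_{11} + v_{12} = v_{10}  →  sig = [5:1]

Hence PRS(X_Σ) =
{ [2:] ×2,  [2:1],  [2:1,1] ×2,  [2:1,1,1] ×5,  [2:1,1,1,1] ×2,  [2:1,1,1,2],  [2:1,1,2,2] ×2,  [2:1,2,2],  [2:1,2,2,2],  [3:1,1] ×2,  [4:],  [4:1] ×3,  [5:1] }
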